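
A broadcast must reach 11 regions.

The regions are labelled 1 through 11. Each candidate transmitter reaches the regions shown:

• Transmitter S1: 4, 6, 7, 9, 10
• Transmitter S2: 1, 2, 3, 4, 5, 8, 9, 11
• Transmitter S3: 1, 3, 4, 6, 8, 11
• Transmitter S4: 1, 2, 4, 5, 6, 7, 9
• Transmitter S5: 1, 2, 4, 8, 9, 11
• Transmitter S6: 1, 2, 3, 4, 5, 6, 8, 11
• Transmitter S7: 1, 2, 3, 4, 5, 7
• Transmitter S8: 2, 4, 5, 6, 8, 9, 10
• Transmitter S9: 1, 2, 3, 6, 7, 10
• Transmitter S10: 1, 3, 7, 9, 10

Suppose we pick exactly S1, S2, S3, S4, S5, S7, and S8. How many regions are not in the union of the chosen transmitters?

0

Union of S1, S2, S3, S4, S5, S7, S8 = {1, 2, 3, 4, 5, 6, 7, 8, 9, 10, 11} — that's every region, so 0 are uncovered.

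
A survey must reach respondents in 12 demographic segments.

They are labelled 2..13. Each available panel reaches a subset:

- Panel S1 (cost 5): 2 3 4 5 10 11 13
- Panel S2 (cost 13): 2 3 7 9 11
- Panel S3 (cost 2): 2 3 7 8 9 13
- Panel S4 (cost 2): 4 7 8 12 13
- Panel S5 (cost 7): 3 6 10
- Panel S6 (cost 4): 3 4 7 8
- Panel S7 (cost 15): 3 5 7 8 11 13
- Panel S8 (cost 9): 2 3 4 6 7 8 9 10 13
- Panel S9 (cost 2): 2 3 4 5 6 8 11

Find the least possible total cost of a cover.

11

S1, S3, S4, S9 together cover every segment (S1 ∪ S3 ∪ S4 ∪ S9 = {2, 3, 4, 5, 6, 7, 8, 9, 10, 11, 12, 13}); total cost 5 + 2 + 2 + 2 = 11.
No covering selection has total cost below 11.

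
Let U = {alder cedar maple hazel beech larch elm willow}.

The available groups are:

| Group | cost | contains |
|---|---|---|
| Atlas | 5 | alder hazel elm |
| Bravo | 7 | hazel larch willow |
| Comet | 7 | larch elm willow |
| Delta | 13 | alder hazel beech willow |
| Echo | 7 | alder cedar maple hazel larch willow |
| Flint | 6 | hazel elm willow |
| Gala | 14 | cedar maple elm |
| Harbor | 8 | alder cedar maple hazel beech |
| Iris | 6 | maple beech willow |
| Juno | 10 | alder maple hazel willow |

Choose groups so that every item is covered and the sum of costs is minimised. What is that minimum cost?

15

Comet, Harbor together cover every item (Comet ∪ Harbor = {alder, cedar, maple, hazel, beech, larch, elm, willow}); total cost 7 + 8 = 15.
The greedy pick Echo, Atlas, Iris costs 18; no covering selection beats 15.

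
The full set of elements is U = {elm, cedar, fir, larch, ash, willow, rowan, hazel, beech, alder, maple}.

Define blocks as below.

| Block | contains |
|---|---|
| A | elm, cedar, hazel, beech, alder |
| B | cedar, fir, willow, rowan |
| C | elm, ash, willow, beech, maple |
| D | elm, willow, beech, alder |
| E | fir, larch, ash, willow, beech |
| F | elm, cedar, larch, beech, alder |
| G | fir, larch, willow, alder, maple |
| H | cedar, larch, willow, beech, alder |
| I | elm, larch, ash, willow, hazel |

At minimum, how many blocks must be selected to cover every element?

4

Take {A, B, C, F}. Their union is {elm, cedar, fir, larch, ash, willow, rowan, hazel, beech, alder, maple}, which is all 11 elements.
No 3 of the 9 blocks cover everything (all 84 combinations miss at least one element), so 4 is optimal.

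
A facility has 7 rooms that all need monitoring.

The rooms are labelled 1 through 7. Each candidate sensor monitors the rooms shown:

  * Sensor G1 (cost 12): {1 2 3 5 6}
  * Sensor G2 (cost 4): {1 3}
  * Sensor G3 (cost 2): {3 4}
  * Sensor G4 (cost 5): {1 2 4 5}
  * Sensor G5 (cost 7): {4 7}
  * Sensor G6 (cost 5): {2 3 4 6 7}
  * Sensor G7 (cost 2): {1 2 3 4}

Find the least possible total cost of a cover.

10

G4, G6 together cover every room (G4 ∪ G6 = {1, 2, 3, 4, 5, 6, 7}); total cost 5 + 5 = 10.
The greedy pick G7, G6, G4 costs 12; no covering selection beats 10.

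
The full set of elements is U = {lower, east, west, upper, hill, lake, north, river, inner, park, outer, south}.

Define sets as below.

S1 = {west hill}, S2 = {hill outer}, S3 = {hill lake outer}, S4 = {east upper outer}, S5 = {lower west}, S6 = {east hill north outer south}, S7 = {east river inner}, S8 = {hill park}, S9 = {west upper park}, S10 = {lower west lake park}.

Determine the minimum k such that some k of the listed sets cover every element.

4

S4, S6, S7, and S10 cover everything between them: the union {lower, east, west, upper, hill, lake, north, river, inner, park, outer, south} is all of U.
Only S7 contains river, so S7 is forced; the remaining 9 elements need at least 3 more sets (each remaining set adds at most 4) — so at least 4 sets are needed, and 4 is optimal.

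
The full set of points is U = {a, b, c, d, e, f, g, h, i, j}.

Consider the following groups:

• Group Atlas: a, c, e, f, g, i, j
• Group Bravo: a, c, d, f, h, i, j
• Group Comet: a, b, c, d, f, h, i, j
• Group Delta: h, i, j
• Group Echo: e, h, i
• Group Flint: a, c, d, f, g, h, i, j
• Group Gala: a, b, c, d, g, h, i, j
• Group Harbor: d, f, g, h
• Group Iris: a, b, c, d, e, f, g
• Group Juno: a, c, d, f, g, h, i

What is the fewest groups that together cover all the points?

Take {Comet, Iris}. Their union is {a, b, c, d, e, f, g, h, i, j}, which is all 10 points.
No single group has all 10 points (the largest, Comet, has 8), so 2 is optimal.

2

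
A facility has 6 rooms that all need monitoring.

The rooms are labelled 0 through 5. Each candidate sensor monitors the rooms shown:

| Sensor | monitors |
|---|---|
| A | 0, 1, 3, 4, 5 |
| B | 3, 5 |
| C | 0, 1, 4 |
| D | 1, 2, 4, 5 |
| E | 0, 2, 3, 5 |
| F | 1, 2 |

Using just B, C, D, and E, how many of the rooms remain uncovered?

0

Union of B, C, D, E = {0, 1, 2, 3, 4, 5} — that's every room, so 0 are uncovered.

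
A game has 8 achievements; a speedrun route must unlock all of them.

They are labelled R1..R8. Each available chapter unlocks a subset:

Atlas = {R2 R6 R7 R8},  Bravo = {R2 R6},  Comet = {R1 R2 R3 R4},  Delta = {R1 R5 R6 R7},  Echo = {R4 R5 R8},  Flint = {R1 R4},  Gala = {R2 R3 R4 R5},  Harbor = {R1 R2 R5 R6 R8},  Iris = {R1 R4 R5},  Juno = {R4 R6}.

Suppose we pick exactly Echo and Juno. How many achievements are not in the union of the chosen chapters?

4

Union of Echo, Juno = {R4, R5, R6, R8}.
Not covered: R1, R2, R3, R7 — 4 achievements.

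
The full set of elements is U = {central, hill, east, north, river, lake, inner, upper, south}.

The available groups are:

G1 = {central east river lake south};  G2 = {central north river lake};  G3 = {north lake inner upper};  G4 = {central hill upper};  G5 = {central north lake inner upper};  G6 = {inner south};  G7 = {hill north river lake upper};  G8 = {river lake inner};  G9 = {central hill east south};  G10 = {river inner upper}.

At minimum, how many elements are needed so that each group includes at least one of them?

3

Take H = {hill, river, inner}. Each listed group contains at least one of these, so H is a hitting set of size 3.
No choice of 2 elements meets every group, so 3 is the minimum.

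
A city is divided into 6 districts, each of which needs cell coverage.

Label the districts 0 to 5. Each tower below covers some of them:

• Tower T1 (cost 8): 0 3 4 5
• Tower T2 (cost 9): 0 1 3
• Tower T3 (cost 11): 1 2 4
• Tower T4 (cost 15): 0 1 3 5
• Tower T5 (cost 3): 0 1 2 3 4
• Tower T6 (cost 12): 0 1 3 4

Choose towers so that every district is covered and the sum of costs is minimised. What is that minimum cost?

11

T1, T5 together cover every district (T1 ∪ T5 = {0, 1, 2, 3, 4, 5}); total cost 8 + 3 = 11.
No covering selection has total cost below 11.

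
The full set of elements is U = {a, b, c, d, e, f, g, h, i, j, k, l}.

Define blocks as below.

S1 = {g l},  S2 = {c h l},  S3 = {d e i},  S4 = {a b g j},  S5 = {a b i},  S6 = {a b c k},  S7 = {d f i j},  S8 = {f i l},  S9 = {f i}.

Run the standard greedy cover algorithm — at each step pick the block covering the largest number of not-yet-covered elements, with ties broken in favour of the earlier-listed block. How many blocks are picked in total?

Greedy: pick S4 (covers 4 new) → pick S2 (covers 3 new) → pick S3 (covers 3 new) → pick S6 (covers 1 new) → pick S7 (covers 1 new). Total picks: 5.

5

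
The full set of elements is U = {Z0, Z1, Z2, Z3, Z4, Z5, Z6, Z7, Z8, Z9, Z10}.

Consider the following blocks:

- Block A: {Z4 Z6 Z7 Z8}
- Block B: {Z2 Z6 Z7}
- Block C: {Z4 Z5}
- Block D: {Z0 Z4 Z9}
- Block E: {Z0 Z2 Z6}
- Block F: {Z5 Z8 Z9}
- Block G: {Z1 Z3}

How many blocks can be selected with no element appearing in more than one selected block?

3

B, D, G are pairwise disjoint (B={Z2,Z6,Z7}; D={Z0,Z4,Z9}; G={Z1,Z3}).
Every remaining block overlaps one of these, and no 4 of the listed blocks are pairwise disjoint, so 3 is the maximum.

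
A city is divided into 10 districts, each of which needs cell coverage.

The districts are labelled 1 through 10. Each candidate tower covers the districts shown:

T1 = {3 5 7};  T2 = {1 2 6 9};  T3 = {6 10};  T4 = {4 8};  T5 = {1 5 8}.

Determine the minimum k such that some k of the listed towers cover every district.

Take {T1, T2, T3, T4}. Their union is {1, 2, 3, 4, 5, 6, 7, 8, 9, 10}, which is all 10 districts.
Only T3 contains 10, so T3 is forced; the remaining 8 districts need at least 3 more towers (each remaining tower adds at most 3) — so at least 4 towers are needed, and 4 is optimal.

4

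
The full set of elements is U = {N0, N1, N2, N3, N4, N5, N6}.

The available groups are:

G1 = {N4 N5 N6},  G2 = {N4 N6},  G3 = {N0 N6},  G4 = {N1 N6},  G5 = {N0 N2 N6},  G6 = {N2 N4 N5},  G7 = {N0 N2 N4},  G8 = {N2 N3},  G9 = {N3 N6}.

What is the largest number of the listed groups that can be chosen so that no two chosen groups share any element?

2

G3, G8 are pairwise disjoint (G3={N0,N6}; G8={N2,N3}).
Every remaining group overlaps one of these, and no 3 of the listed groups are pairwise disjoint, so 2 is the maximum.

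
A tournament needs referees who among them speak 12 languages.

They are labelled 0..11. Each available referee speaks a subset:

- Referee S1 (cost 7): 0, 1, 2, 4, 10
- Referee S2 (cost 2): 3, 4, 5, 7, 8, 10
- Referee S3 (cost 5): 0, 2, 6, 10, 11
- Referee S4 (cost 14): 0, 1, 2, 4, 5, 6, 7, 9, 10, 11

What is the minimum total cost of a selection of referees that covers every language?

S2, S4 together cover every language (S2 ∪ S4 = {0, 1, 2, 3, 4, 5, 6, 7, 8, 9, 10, 11}); total cost 2 + 14 = 16.
The greedy pick S2, S3, S1, S4 costs 28; no covering selection beats 16.

16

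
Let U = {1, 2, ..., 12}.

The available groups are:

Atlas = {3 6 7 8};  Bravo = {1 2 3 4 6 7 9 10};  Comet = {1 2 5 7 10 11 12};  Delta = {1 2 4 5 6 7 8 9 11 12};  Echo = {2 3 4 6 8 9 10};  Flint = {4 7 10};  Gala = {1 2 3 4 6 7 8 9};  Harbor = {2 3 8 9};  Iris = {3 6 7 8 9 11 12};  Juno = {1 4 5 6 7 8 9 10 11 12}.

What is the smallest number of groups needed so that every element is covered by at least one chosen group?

2

Comet and Echo cover everything between them: the union {1, 2, 3, 4, 5, 6, 7, 8, 9, 10, 11, 12} is all of U.
No single group has all 12 elements (the largest, Delta, has 10), so 2 is optimal.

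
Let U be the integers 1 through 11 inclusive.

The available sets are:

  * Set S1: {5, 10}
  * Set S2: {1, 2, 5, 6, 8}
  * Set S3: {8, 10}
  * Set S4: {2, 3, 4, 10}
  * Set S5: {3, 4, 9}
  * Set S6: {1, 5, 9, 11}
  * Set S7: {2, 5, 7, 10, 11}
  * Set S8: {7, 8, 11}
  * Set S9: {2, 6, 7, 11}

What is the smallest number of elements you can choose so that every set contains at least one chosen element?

4

The 4 elements {3, 5, 8, 11} hit every set.
No choice of 3 elements meets every set, so 4 is the minimum.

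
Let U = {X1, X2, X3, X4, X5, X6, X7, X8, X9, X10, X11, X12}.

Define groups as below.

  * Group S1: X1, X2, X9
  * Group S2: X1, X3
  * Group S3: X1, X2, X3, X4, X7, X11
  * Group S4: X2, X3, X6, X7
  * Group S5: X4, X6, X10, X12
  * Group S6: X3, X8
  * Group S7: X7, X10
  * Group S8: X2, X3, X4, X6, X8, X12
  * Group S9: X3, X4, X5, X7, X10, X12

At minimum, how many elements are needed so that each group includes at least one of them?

3

Take H = {X2, X3, X10}. Each listed group contains at least one of these, so H is a hitting set of size 3.
The groups S1, S6, S7 are pairwise disjoint, so any hitting set needs a separate element for each — at least 3. Hence 3 is optimal.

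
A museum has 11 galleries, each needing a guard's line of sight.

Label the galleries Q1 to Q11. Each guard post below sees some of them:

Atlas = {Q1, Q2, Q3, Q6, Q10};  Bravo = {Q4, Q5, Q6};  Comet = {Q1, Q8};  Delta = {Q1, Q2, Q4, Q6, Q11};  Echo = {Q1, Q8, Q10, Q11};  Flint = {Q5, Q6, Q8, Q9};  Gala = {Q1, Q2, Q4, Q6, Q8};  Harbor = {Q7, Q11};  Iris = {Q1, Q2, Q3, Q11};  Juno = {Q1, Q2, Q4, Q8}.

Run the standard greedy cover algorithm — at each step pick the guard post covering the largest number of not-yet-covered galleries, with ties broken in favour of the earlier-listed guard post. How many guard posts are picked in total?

4

Greedy: pick Atlas (covers 5 new) → pick Flint (covers 3 new) → pick Delta (covers 2 new) → pick Harbor (covers 1 new). Total picks: 4.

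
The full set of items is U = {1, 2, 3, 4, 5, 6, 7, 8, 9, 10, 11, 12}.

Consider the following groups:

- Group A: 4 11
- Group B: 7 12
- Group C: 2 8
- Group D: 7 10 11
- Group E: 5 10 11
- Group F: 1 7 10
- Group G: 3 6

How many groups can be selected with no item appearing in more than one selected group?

4

B, C, E, G are pairwise disjoint (B={7,12}; C={2,8}; E={5,10,11}; G={3,6}).
Every remaining group overlaps one of these, and no 5 of the listed groups are pairwise disjoint, so 4 is the maximum.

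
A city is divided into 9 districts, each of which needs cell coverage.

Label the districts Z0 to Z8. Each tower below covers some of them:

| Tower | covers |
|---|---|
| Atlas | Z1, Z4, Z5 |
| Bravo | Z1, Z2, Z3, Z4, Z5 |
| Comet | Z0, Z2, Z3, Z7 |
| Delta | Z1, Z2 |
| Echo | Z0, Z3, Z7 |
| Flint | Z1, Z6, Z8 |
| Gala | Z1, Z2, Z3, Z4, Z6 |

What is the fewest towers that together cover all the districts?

Bravo and Comet and Flint together: Bravo ∪ Comet ∪ Flint = {Z0, Z1, Z2, Z3, Z4, Z5, Z6, Z7, Z8} — every district is covered.
Only Flint contains Z8, so Flint is forced; the remaining 6 districts need at least 2 more towers (each remaining tower adds at most 4) — so at least 3 towers are needed, and 3 is optimal.

3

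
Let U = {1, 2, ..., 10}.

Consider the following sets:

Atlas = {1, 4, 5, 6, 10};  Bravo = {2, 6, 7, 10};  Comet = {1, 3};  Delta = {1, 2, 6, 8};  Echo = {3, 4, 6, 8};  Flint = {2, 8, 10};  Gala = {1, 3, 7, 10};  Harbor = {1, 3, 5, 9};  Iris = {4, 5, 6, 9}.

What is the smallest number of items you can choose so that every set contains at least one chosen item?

3

H = {1, 6, 10} meets every set (each contains at least one member of H), and |H| = 3.
The sets Comet, Flint, Iris are pairwise disjoint, so any hitting set needs a separate item for each — at least 3. Hence 3 is optimal.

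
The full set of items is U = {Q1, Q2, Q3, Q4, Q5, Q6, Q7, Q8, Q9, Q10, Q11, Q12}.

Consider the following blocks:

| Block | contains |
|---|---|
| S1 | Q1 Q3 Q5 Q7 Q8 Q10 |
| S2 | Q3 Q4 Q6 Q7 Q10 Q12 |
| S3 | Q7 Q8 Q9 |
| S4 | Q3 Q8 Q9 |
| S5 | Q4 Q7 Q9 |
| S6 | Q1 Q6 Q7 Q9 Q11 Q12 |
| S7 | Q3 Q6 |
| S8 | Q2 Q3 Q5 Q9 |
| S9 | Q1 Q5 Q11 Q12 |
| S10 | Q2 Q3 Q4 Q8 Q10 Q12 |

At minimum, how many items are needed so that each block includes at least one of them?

Take H = {Q3, Q7, Q11}. Each listed block contains at least one of these, so H is a hitting set of size 3.
The blocks S3, S7, S9 are pairwise disjoint, so any hitting set needs a separate item for each — at least 3. Hence 3 is optimal.

3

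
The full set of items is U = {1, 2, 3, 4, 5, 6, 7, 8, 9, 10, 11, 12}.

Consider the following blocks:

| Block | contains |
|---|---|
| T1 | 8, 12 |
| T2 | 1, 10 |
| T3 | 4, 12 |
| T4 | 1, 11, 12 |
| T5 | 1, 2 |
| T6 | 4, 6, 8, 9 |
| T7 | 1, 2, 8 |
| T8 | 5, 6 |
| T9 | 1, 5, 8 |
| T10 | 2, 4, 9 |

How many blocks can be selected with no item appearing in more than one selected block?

4

T1, T2, T8, T10 are pairwise disjoint (T1={8,12}; T2={1,10}; T8={5,6}; T10={2,4,9}).
Every remaining block overlaps one of these, and no 5 of the listed blocks are pairwise disjoint, so 4 is the maximum.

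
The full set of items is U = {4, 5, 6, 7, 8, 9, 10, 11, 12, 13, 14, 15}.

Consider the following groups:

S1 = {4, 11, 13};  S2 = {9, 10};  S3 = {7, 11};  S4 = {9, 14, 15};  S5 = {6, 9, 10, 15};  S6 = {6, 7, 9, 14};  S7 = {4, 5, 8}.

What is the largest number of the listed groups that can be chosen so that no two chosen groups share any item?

3

S3, S4, S7 are pairwise disjoint (S3={7,11}; S4={9,14,15}; S7={4,5,8}).
Every remaining group overlaps one of these, and no 4 of the listed groups are pairwise disjoint, so 3 is the maximum.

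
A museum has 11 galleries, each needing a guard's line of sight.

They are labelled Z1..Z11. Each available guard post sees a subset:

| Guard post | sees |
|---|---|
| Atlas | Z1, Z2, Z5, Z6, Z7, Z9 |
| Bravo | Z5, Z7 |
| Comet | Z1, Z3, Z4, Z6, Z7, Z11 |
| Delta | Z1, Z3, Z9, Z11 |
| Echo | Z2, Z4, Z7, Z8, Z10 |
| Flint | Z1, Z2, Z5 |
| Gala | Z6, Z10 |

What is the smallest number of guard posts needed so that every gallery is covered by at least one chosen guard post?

Atlas and Comet and Echo together: Atlas ∪ Comet ∪ Echo = {Z1, Z2, Z3, Z4, Z5, Z6, Z7, Z8, Z9, Z10, Z11} — every gallery is covered.
Only Echo contains Z8, so Echo is forced; the remaining 6 galleries need at least 2 more guard posts (each remaining guard post adds at most 4) — so at least 3 guard posts are needed, and 3 is optimal.

3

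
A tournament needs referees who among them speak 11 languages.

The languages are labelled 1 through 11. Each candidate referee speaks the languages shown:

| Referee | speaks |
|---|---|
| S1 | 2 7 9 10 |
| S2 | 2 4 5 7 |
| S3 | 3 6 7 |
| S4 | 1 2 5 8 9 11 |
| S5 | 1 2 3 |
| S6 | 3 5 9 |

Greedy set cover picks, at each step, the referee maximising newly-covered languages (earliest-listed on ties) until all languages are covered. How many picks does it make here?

4

Greedy: pick S4 (covers 6 new) → pick S3 (covers 3 new) → pick S1 (covers 1 new) → pick S2 (covers 1 new). Total picks: 4.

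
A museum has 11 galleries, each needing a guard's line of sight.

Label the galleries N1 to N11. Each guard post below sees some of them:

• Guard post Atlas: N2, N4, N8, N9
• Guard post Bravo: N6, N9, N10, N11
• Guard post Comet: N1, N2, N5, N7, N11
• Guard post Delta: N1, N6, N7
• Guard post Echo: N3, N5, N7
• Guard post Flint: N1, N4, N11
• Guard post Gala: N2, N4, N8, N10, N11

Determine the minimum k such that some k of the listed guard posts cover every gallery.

4

Take {Bravo, Comet, Echo, Gala}. Their union is {N1, N2, N3, N4, N5, N6, N7, N8, N9, N10, N11}, which is all 11 galleries.
No 3 of the 7 guard posts cover everything (all 35 combinations miss at least one gallery), so 4 is optimal.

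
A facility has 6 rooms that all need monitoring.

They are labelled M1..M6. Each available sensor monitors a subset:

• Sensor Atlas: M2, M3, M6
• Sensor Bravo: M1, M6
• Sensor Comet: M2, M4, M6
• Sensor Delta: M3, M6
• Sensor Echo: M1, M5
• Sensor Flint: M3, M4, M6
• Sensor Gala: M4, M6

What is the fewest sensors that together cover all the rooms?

3

Atlas and Comet and Echo together: Atlas ∪ Comet ∪ Echo = {M1, M2, M3, M4, M5, M6} — every room is covered.
Only Echo contains M5, so Echo is forced; the remaining 4 rooms need at least 2 more sensors (each remaining sensor adds at most 3) — so at least 3 sensors are needed, and 3 is optimal.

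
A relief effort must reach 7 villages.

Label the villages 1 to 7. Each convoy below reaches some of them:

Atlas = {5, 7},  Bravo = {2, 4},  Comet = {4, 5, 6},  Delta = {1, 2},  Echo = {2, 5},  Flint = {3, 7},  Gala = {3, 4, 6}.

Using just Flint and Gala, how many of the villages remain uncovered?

Union of Flint, Gala = {3, 4, 6, 7}.
Not covered: 1, 2, 5 — 3 villages.

3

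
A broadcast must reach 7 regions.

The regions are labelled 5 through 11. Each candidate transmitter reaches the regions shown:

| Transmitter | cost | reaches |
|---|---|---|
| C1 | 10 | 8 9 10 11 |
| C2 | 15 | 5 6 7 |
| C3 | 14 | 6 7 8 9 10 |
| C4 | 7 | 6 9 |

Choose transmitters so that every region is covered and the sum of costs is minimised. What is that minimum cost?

C1, C2 together cover every region (C1 ∪ C2 = {5, 6, 7, 8, 9, 10, 11}); total cost 10 + 15 = 25.
No covering selection has total cost below 25.

25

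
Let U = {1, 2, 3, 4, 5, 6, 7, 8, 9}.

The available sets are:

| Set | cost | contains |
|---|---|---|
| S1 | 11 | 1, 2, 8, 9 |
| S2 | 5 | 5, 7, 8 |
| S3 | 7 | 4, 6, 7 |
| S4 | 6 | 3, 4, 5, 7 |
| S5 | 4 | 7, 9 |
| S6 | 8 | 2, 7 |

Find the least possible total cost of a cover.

S1, S3, S4 together cover every item (S1 ∪ S3 ∪ S4 = {1, 2, 3, 4, 5, 6, 7, 8, 9}); total cost 11 + 7 + 6 = 24.
No covering selection has total cost below 24.

24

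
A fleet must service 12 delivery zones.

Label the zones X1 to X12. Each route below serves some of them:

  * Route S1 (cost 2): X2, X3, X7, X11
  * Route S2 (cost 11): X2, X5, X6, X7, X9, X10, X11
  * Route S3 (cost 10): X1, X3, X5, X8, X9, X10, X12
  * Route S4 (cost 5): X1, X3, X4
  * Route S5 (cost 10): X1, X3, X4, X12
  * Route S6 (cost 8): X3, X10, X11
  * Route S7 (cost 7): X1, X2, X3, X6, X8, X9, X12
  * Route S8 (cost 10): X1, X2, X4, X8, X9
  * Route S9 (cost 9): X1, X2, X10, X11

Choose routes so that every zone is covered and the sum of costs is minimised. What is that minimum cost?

23

S2, S4, S7 together cover every zone (S2 ∪ S4 ∪ S7 = {X1, X2, X3, X4, X5, X6, X7, X8, X9, X10, X11, X12}); total cost 11 + 5 + 7 = 23.
The greedy pick S1, S7, S3, S4 costs 24; no covering selection beats 23.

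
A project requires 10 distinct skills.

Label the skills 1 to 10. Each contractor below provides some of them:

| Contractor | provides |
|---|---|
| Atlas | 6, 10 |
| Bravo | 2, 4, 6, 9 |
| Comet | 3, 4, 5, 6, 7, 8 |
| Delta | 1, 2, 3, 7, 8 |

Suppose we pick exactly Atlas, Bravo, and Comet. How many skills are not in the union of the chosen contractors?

Union of Atlas, Bravo, Comet = {2, 3, 4, 5, 6, 7, 8, 9, 10}.
Not covered: 1 — 1 skill.

1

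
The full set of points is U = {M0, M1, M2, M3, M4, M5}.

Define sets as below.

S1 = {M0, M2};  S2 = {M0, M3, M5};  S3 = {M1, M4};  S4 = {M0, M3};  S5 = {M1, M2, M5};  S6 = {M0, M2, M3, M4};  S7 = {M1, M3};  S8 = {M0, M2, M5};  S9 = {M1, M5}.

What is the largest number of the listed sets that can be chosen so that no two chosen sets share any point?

S4, S9 are pairwise disjoint (S4={M0,M3}; S9={M1,M5}).
Every remaining set overlaps one of these, and no 3 of the listed sets are pairwise disjoint, so 2 is the maximum.

2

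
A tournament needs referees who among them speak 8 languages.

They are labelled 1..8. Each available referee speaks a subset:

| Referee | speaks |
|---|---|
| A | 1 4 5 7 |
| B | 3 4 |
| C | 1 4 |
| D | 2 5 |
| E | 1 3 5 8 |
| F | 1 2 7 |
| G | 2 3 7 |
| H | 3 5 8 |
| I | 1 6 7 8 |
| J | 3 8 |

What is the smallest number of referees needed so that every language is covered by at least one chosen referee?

Take {A, G, I}. Their union is {1, 2, 3, 4, 5, 6, 7, 8}, which is all 8 languages.
Only I contains 6, so I is forced; the remaining 4 languages need at least 2 more referees (each remaining referee adds at most 2) — so at least 3 referees are needed, and 3 is optimal.

3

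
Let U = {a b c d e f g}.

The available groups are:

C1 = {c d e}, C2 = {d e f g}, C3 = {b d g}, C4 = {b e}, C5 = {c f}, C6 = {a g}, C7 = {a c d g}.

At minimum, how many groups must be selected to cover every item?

3

C2 and C4 and C7 together: C2 ∪ C4 ∪ C7 = {a, b, c, d, e, f, g} — every item is covered.
No 2 of the 7 groups cover everything (all 21 combinations miss at least one item), so 3 is optimal.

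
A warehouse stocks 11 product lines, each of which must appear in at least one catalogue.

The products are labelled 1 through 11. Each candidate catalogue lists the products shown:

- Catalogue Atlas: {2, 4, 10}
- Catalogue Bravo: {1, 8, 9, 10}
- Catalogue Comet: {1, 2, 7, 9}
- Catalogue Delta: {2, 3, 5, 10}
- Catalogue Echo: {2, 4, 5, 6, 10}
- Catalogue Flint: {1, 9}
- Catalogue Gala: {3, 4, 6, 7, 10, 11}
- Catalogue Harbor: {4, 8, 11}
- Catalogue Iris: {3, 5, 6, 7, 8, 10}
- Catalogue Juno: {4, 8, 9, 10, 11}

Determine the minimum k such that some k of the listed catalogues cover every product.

Take {Bravo, Echo, Gala}. Their union is {1, 2, 3, 4, 5, 6, 7, 8, 9, 10, 11}, which is all 11 products.
No 2 of the 10 catalogues cover everything (all 45 combinations miss at least one product), so 3 is optimal.

3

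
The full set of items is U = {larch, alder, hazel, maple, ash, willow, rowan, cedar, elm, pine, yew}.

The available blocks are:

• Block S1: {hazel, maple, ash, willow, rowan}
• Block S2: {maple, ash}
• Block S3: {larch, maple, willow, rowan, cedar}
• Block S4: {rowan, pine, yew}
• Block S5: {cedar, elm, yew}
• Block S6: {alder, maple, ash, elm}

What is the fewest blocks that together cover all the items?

4

S1 and S3 and S4 and S6 together: S1 ∪ S3 ∪ S4 ∪ S6 = {larch, alder, hazel, maple, ash, willow, rowan, cedar, elm, pine, yew} — every item is covered.
No 3 of the 6 blocks cover everything (all 20 combinations miss at least one item), so 4 is optimal.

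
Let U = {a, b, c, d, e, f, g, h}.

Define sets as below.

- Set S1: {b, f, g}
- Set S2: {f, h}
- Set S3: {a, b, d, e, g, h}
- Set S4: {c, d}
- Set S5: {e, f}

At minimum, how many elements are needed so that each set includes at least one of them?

2

The 2 elements {d, f} hit every set.
The sets S4, S5 are pairwise disjoint, so any hitting set needs a separate element for each — at least 2. Hence 2 is optimal.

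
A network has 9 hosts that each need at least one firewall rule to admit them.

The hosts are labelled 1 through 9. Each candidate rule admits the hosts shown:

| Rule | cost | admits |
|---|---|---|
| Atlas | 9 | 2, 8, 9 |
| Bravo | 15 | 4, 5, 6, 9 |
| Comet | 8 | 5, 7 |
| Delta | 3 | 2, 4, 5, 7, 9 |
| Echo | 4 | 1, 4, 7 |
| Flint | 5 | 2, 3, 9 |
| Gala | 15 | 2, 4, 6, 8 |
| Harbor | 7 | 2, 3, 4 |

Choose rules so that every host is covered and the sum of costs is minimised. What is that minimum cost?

Delta, Echo, Flint, Gala together cover every host (Delta ∪ Echo ∪ Flint ∪ Gala = {1, 2, 3, 4, 5, 6, 7, 8, 9}); total cost 3 + 4 + 5 + 15 = 27.
No covering selection has total cost below 27.

27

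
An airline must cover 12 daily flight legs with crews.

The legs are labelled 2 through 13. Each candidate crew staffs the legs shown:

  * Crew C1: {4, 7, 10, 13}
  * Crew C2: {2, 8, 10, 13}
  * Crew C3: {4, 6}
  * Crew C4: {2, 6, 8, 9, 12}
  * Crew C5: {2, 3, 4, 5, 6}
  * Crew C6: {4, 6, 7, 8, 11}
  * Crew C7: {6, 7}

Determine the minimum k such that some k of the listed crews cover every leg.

4

C1 and C4 and C5 and C6 together: C1 ∪ C4 ∪ C5 ∪ C6 = {2, 3, 4, 5, 6, 7, 8, 9, 10, 11, 12, 13} — every leg is covered.
Only C5 contains 3, so C5 is forced; the remaining 7 legs need at least 3 more crews (each remaining crew adds at most 3) — so at least 4 crews are needed, and 4 is optimal.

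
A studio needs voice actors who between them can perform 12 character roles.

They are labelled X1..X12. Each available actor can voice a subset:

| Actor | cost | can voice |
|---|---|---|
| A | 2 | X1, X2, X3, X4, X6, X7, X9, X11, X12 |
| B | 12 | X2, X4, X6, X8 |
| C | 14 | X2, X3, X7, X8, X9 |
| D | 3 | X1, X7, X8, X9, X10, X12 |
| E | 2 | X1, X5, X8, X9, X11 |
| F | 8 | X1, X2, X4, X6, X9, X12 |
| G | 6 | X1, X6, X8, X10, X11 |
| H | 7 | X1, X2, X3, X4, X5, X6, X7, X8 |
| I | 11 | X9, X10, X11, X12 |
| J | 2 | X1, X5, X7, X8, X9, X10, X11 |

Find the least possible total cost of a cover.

A, J together cover every role (A ∪ J = {X1, X2, X3, X4, X5, X6, X7, X8, X9, X10, X11, X12}); total cost 2 + 2 = 4.
No covering selection has total cost below 4.

4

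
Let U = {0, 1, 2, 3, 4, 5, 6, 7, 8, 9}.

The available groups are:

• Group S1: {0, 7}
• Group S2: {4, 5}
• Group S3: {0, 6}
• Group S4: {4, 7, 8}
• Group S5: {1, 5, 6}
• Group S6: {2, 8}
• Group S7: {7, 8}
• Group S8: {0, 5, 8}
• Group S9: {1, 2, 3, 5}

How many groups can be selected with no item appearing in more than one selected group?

S2, S3, S6 are pairwise disjoint (S2={4,5}; S3={0,6}; S6={2,8}).
Every remaining group overlaps one of these, and no 4 of the listed groups are pairwise disjoint, so 3 is the maximum.

3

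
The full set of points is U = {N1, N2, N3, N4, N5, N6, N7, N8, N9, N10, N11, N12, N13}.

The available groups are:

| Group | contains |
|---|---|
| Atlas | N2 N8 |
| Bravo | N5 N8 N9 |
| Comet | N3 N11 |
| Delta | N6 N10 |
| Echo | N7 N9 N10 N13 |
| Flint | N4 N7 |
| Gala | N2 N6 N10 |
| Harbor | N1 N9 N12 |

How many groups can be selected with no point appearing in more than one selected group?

5

Atlas, Comet, Delta, Flint, Harbor are pairwise disjoint (Atlas={N2,N8}; Comet={N3,N11}; Delta={N6,N10}; Flint={N4,N7}; Harbor={N1,N9,N12}).
Every remaining group overlaps one of these, and no 6 of the listed groups are pairwise disjoint, so 5 is the maximum.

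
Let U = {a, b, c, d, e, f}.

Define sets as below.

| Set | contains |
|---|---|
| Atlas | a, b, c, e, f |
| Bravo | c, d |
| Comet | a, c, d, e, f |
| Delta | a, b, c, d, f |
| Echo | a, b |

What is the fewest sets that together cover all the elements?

Comet and Echo cover everything between them: the union {a, b, c, d, e, f} is all of U.
No single set has all 6 elements (the largest, Atlas, has 5), so 2 is optimal.

2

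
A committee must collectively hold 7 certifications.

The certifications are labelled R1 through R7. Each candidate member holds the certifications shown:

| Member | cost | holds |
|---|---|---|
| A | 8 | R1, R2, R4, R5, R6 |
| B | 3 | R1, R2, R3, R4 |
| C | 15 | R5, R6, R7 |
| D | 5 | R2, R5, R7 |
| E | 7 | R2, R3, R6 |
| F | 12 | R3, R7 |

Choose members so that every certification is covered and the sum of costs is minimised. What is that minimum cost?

B, D, E together cover every certification (B ∪ D ∪ E = {R1, R2, R3, R4, R5, R6, R7}); total cost 3 + 5 + 7 = 15.
No covering selection has total cost below 15.

15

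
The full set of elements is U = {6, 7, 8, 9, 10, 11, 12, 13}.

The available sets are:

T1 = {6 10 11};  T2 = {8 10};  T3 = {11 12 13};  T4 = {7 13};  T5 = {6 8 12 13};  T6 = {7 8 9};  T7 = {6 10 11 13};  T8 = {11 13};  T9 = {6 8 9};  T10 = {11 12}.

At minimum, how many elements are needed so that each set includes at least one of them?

The 3 elements {7, 8, 11} hit every set.
The sets T4, T9, T10 are pairwise disjoint, so any hitting set needs a separate element for each — at least 3. Hence 3 is optimal.

3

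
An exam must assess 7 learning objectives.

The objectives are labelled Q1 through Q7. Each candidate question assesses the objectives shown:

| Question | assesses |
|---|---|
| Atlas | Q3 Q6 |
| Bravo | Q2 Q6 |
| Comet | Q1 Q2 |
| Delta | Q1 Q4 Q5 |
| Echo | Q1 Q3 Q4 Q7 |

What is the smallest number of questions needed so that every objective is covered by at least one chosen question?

3

Bravo and Delta and Echo together: Bravo ∪ Delta ∪ Echo = {Q1, Q2, Q3, Q4, Q5, Q6, Q7} — every objective is covered.
Only Delta contains Q5, so Delta is forced; the remaining 4 objectives need at least 2 more questions (each remaining question adds at most 2) — so at least 3 questions are needed, and 3 is optimal.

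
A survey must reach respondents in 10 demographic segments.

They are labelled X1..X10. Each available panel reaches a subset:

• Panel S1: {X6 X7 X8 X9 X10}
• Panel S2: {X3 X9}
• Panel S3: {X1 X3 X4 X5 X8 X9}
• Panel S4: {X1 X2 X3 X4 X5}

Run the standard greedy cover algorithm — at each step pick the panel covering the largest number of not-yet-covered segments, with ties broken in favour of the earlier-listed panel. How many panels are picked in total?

3

Greedy: pick S3 (covers 6 new) → pick S1 (covers 3 new) → pick S4 (covers 1 new). Total picks: 3.
(The true minimum cover uses only 2 panels, so greedy is not optimal here.)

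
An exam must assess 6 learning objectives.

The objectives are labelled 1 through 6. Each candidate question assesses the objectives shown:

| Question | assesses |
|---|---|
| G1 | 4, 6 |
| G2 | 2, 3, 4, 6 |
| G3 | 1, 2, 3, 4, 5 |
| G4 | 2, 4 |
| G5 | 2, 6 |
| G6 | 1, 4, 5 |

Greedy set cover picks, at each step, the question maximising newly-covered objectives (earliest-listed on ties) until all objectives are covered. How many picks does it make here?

Greedy: pick G3 (covers 5 new) → pick G1 (covers 1 new). Total picks: 2.

2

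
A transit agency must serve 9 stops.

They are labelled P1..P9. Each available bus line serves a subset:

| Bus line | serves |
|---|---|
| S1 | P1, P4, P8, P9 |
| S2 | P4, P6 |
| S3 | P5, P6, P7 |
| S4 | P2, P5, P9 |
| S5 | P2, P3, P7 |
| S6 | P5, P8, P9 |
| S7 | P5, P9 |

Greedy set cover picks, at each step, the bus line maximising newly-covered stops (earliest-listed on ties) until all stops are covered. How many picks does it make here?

3

Greedy: pick S1 (covers 4 new) → pick S3 (covers 3 new) → pick S5 (covers 2 new). Total picks: 3.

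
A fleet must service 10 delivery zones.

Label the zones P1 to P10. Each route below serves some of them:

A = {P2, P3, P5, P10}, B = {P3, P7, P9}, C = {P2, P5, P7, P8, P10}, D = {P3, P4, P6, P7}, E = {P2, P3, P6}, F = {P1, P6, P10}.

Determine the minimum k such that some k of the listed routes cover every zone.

4

Take {B, C, D, F}. Their union is {P1, P2, P3, P4, P5, P6, P7, P8, P9, P10}, which is all 10 zones.
No 3 of the 6 routes cover everything (all 20 combinations miss at least one zone), so 4 is optimal.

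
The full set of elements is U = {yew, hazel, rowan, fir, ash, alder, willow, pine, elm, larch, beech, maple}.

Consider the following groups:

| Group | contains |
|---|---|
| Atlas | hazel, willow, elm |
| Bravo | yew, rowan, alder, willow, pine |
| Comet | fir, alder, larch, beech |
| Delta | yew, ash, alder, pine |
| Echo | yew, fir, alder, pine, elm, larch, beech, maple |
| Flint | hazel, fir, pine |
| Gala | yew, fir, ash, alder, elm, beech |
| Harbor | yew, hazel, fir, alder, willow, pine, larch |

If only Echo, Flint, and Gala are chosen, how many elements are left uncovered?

Union of Echo, Flint, Gala = {yew, hazel, fir, ash, alder, pine, elm, larch, beech, maple}.
Not covered: rowan, willow — 2 elements.

2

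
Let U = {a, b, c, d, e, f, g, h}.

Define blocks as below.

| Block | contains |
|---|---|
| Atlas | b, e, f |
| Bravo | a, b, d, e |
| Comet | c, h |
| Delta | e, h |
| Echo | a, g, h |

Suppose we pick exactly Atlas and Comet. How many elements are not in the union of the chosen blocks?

Union of Atlas, Comet = {b, c, e, f, h}.
Not covered: a, d, g — 3 elements.

3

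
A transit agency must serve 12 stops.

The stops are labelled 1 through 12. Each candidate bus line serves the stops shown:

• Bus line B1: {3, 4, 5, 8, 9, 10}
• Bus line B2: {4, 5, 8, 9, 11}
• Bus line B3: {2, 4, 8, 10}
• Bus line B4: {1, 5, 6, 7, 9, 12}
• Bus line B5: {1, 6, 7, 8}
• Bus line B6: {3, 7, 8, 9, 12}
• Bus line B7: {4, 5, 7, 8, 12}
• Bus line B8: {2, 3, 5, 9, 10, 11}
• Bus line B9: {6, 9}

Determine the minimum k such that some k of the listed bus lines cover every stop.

B2 and B4 and B8 together: B2 ∪ B4 ∪ B8 = {1, 2, 3, 4, 5, 6, 7, 8, 9, 10, 11, 12} — every stop is covered.
No 2 of the 9 bus lines cover everything (all 36 combinations miss at least one stop), so 3 is optimal.

3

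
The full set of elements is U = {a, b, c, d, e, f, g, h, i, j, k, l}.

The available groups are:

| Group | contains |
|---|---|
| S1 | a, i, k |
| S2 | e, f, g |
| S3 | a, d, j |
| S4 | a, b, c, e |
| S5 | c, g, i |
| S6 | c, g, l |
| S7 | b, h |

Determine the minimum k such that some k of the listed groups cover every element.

5

S1 and S2 and S3 and S6 and S7 together: S1 ∪ S2 ∪ S3 ∪ S6 ∪ S7 = {a, b, c, d, e, f, g, h, i, j, k, l} — every element is covered.
Only S7 contains h, so S7 is forced; the remaining 10 elements need at least 4 more groups (each remaining group adds at most 3) — so at least 5 groups are needed, and 5 is optimal.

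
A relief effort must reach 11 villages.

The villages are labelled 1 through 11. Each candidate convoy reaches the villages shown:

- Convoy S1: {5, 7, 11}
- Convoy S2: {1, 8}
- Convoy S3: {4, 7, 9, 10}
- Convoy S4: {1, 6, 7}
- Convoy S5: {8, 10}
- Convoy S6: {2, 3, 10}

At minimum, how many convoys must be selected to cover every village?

5

Take {S1, S3, S4, S5, S6}. Their union is {1, 2, 3, 4, 5, 6, 7, 8, 9, 10, 11}, which is all 11 villages.
Only S3 contains 4, so S3 is forced; the remaining 7 villages need at least 4 more convoys (each remaining convoy adds at most 2) — so at least 5 convoys are needed, and 5 is optimal.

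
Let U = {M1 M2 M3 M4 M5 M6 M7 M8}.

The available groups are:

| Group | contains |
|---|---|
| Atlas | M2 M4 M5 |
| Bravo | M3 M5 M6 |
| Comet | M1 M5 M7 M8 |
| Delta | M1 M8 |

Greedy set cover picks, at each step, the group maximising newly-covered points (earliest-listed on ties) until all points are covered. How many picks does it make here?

Greedy: pick Comet (covers 4 new) → pick Atlas (covers 2 new) → pick Bravo (covers 2 new). Total picks: 3.

3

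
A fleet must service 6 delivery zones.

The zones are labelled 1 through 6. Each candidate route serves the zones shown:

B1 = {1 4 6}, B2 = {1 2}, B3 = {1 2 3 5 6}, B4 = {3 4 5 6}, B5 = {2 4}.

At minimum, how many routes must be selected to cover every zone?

B2 and B4 together: B2 ∪ B4 = {1, 2, 3, 4, 5, 6} — every zone is covered.
No single route has all 6 zones (the largest, B3, has 5), so 2 is optimal.

2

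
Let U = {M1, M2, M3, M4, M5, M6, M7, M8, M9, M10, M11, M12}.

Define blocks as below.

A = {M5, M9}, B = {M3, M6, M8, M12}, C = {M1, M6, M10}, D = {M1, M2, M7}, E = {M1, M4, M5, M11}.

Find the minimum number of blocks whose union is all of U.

Take {A, B, C, D, E}. Their union is {M1, M2, M3, M4, M5, M6, M7, M8, M9, M10, M11, M12}, which is all 12 elements.
No 4 of the 5 blocks cover everything (all 5 combinations miss at least one element), so 5 is optimal.

5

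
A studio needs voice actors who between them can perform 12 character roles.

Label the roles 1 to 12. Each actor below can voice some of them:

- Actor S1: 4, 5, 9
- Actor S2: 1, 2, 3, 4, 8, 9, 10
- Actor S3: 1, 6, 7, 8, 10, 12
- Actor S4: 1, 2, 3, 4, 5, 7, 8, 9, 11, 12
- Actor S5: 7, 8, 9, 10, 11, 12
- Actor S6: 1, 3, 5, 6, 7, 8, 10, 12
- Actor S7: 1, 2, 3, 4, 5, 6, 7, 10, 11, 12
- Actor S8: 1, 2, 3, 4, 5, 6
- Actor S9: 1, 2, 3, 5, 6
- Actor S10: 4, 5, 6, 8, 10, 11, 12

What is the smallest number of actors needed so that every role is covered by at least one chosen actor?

2

S4 and S10 together: S4 ∪ S10 = {1, 2, 3, 4, 5, 6, 7, 8, 9, 10, 11, 12} — every role is covered.
No single actor has all 12 roles (the largest, S4, has 10), so 2 is optimal.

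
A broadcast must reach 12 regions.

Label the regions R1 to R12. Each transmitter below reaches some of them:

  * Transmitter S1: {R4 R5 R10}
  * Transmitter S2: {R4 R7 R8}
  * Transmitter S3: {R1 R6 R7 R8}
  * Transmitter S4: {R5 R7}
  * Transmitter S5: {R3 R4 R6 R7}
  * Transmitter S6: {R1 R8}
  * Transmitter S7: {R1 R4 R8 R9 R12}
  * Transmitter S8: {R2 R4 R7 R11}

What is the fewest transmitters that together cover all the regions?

4

Take {S1, S5, S7, S8}. Their union is {R1, R2, R3, R4, R5, R6, R7, R8, R9, R10, R11, R12}, which is all 12 regions.
Only S7 contains R9, so S7 is forced; the remaining 7 regions need at least 3 more transmitters (each remaining transmitter adds at most 3) — so at least 4 transmitters are needed, and 4 is optimal.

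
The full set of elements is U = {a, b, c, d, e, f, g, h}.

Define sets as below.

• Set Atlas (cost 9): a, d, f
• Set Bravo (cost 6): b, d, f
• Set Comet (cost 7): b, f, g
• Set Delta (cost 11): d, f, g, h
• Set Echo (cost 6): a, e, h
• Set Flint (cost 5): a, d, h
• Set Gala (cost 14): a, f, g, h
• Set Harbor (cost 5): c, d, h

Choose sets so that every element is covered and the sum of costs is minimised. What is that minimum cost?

Comet, Echo, Harbor together cover every element (Comet ∪ Echo ∪ Harbor = {a, b, c, d, e, f, g, h}); total cost 7 + 6 + 5 = 18.
The greedy pick Flint, Comet, Harbor, Echo costs 23; no covering selection beats 18.

18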